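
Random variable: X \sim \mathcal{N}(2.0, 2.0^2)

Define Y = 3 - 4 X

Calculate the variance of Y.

For Y = aX + b: Var(Y) = a² * Var(X)
Var(X) = 2.0^2 = 4
Var(Y) = (-4)² * 4 = 16 * 4 = 64

64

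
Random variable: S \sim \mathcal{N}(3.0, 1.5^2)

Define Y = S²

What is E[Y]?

E[S²] = Var(S) + (E[S])² = 2.25 + 9 = 11.25

11.25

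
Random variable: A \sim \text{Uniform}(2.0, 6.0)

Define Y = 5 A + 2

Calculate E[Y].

For Y = 5A + 2:
E[Y] = 5 * E[A] + 2
E[A] = (2 + 6)/2 = 4
E[Y] = 5 * 4 + 2 = 22

22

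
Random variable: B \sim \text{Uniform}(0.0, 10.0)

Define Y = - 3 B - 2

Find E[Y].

For Y = -3B - 2:
E[Y] = -3 * E[B] - 2
E[B] = (0 + 10)/2 = 5
E[Y] = -3 * 5 - 2 = -17

-17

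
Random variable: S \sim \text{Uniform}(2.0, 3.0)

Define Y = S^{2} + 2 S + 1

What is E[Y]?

E[Y] = 1*E[S²] + 2*E[S] + 1
E[S] = 2.5
E[S²] = Var(S) + (E[S])² = 0.083333333 + 6.25 = 6.3333333
E[Y] = 1*6.3333333 + 2*2.5 + 1 = 12.333333

12.333333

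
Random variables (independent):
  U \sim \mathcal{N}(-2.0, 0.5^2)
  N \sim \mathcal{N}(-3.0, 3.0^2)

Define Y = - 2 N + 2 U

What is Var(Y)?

For independent RVs: Var(aX + bY) = a²Var(X) + b²Var(Y)
Var(U) = 0.25
Var(N) = 9
Var(Y) = 2²*0.25 + (-2)²*9
= 4*0.25 + 4*9 = 37

37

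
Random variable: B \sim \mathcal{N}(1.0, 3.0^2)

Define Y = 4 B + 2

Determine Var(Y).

For Y = aB + b: Var(Y) = a² * Var(B)
Var(B) = 3.0^2 = 9
Var(Y) = 4² * 9 = 16 * 9 = 144

144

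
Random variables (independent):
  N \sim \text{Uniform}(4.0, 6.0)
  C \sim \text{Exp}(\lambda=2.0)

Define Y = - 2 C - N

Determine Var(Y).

For independent RVs: Var(aX + bY) = a²Var(X) + b²Var(Y)
Var(N) = 0.33333333
Var(C) = 0.25
Var(Y) = (-1)²*0.33333333 + (-2)²*0.25
= 1*0.33333333 + 4*0.25 = 1.3333333

1.3333333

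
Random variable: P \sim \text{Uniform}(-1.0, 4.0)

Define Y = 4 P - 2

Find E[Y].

For Y = 4P - 2:
E[Y] = 4 * E[P] - 2
E[P] = (-1 + 4)/2 = 1.5
E[Y] = 4 * 1.5 - 2 = 4

4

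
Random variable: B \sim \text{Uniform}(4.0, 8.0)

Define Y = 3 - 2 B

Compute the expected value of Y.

For Y = -2B + 3:
E[Y] = -2 * E[B] + 3
E[B] = (4 + 8)/2 = 6
E[Y] = -2 * 6 + 3 = -9

-9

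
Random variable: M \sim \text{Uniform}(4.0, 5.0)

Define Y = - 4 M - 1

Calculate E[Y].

For Y = -4M - 1:
E[Y] = -4 * E[M] - 1
E[M] = (4 + 5)/2 = 4.5
E[Y] = -4 * 4.5 - 1 = -19

-19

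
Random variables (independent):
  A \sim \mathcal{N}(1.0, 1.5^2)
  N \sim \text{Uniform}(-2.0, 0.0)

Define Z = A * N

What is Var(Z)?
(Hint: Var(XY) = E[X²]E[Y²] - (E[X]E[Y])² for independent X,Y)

Var(XY) = E[X²]E[Y²] - (E[X]E[Y])²
E[A] = 1, Var(A) = 2.25
E[N] = -1, Var(N) = 0.33333333
E[A²] = 2.25 + 1² = 3.25
E[N²] = 0.33333333 + (-1)² = 1.3333333
Var(Z) = 3.25*1.3333333 - (1*(-1))²
= 4.3333333 - 1 = 3.3333333

3.3333333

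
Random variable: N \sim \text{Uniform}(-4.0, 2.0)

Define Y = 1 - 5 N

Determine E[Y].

For Y = -5N + 1:
E[Y] = -5 * E[N] + 1
E[N] = (-4 + 2)/2 = -1
E[Y] = -5 * (-1) + 1 = 6

6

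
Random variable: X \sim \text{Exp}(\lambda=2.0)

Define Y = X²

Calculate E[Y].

Using E[X²] = Var(X) + (E[X])²:
E[X] = 0.5
Var(X) = 1/2.0^2 = 0.25
E[X²] = 0.25 + 0.5² = 0.25 + 0.25 = 0.5

0.5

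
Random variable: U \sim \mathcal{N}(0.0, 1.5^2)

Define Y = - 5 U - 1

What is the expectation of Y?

For Y = -5U - 1:
E[Y] = -5 * E[U] - 1
E[U] = 0.0 = 0
E[Y] = -5 * 0 - 1 = -1

-1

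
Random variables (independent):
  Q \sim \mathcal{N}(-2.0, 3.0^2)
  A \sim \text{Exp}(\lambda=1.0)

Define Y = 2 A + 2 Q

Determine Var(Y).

For independent RVs: Var(aX + bY) = a²Var(X) + b²Var(Y)
Var(Q) = 9
Var(A) = 1
Var(Y) = 2²*9 + 2²*1
= 4*9 + 4*1 = 40

40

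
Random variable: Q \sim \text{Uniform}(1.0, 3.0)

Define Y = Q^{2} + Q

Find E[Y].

E[Y] = 1*E[Q²] + 1*E[Q]
E[Q] = 2
E[Q²] = Var(Q) + (E[Q])² = 0.33333333 + 4 = 4.3333333
E[Y] = 1*4.3333333 + 1*2 = 6.3333333

6.3333333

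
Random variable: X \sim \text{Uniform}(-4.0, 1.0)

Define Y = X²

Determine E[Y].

E[X²] = Var(X) + (E[X])² = 2.0833333 + 2.25 = 4.3333333

4.3333333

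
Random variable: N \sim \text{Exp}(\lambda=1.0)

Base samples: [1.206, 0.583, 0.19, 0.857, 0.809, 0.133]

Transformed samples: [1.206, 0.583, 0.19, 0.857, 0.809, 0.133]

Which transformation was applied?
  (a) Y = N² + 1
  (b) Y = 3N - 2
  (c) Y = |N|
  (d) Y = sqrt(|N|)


Checking option (c) Y = |N|:
  N = 1.206 -> Y = 1.206 ✓
  N = 0.583 -> Y = 0.583 ✓
  N = 0.19 -> Y = 0.19 ✓
All samples match this transformation.

(c) |N|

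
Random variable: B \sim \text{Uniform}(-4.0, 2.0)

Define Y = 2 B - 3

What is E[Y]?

For Y = 2B - 3:
E[Y] = 2 * E[B] - 3
E[B] = (-4 + 2)/2 = -1
E[Y] = 2 * (-1) - 3 = -5

-5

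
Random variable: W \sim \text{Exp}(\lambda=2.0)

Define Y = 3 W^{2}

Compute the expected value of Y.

E[Y] = 3*E[W²]
E[W] = 0.5
E[W²] = Var(W) + (E[W])² = 0.25 + 0.25 = 0.5
E[Y] = 3*0.5 = 1.5

1.5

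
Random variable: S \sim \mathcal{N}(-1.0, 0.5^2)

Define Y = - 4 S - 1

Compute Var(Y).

For Y = aS + b: Var(Y) = a² * Var(S)
Var(S) = 0.5^2 = 0.25
Var(Y) = (-4)² * 0.25 = 16 * 0.25 = 4

4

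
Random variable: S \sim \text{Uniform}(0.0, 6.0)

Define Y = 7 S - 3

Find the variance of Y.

For Y = aS + b: Var(Y) = a² * Var(S)
Var(S) = (6 - 0)^2/12 = 3
Var(Y) = 7² * 3 = 49 * 3 = 147

147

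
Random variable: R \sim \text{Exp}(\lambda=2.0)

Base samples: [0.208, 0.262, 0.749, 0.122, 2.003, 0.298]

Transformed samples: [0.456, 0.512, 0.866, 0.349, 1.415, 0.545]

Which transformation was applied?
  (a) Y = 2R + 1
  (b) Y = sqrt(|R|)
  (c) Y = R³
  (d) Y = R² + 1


Checking option (b) Y = sqrt(|R|):
  R = 0.208 -> Y = 0.456 ✓
  R = 0.262 -> Y = 0.512 ✓
  R = 0.749 -> Y = 0.866 ✓
All samples match this transformation.

(b) sqrt(|R|)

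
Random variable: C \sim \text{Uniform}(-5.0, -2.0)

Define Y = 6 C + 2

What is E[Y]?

For Y = 6C + 2:
E[Y] = 6 * E[C] + 2
E[C] = (-5 - 2)/2 = -3.5
E[Y] = 6 * (-3.5) + 2 = -19

-19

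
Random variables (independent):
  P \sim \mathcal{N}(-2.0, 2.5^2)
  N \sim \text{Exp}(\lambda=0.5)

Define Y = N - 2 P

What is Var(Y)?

For independent RVs: Var(aX + bY) = a²Var(X) + b²Var(Y)
Var(P) = 6.25
Var(N) = 4
Var(Y) = (-2)²*6.25 + 1²*4
= 4*6.25 + 1*4 = 29

29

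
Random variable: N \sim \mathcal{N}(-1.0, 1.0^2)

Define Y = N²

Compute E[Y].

E[N²] = Var(N) + (E[N])² = 1 + 1 = 2

2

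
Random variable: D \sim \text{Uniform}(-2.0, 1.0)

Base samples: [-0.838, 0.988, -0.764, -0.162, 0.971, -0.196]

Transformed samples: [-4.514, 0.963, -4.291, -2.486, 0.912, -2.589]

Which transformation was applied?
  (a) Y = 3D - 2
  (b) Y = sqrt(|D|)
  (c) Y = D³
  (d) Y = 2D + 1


Checking option (a) Y = 3D - 2:
  D = -0.838 -> Y = -4.514 ✓
  D = 0.988 -> Y = 0.963 ✓
  D = -0.764 -> Y = -4.291 ✓
All samples match this transformation.

(a) 3D - 2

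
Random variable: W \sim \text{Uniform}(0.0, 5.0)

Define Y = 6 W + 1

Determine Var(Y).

For Y = aW + b: Var(Y) = a² * Var(W)
Var(W) = (5 - 0)^2/12 = 2.0833333
Var(Y) = 6² * 2.0833333 = 36 * 2.0833333 = 75

75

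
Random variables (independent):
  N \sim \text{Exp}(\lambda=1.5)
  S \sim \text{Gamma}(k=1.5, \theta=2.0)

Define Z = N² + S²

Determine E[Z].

E[Z] = E[N²] + E[S²]
E[N²] = Var(N) + E[N]² = 0.44444444 + 0.44444444 = 0.88888889
E[S²] = Var(S) + E[S]² = 6 + 9 = 15
E[Z] = 0.88888889 + 15 = 15.888889

15.888889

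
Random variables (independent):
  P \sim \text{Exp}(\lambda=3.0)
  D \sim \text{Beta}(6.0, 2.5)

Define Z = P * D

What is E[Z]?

For independent RVs: E[XY] = E[X]*E[Y]
E[P] = 0.33333333
E[D] = 0.70588235
E[Z] = 0.33333333 * 0.70588235 = 0.23529412

0.23529412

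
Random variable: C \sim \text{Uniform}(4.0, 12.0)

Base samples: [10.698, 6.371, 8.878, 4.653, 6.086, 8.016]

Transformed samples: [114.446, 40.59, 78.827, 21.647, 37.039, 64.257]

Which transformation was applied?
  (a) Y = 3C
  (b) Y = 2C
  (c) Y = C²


Checking option (c) Y = C²:
  C = 10.698 -> Y = 114.446 ✓
  C = 6.371 -> Y = 40.59 ✓
  C = 8.878 -> Y = 78.827 ✓
All samples match this transformation.

(c) C²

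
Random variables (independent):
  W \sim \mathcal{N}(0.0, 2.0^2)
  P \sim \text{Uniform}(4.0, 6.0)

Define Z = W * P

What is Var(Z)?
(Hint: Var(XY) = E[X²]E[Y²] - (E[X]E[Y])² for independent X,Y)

Var(XY) = E[X²]E[Y²] - (E[X]E[Y])²
E[W] = 0, Var(W) = 4
E[P] = 5, Var(P) = 0.33333333
E[W²] = 4 + 0² = 4
E[P²] = 0.33333333 + 5² = 25.333333
Var(Z) = 4*25.333333 - (0*5)²
= 101.33333 - 0 = 101.33333

101.33333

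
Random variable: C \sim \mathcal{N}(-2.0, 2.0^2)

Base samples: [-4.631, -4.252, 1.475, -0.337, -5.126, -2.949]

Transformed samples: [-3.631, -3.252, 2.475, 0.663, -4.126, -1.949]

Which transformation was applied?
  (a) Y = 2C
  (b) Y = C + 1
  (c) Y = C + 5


Checking option (b) Y = C + 1:
  C = -4.631 -> Y = -3.631 ✓
  C = -4.252 -> Y = -3.252 ✓
  C = 1.475 -> Y = 2.475 ✓
All samples match this transformation.

(b) C + 1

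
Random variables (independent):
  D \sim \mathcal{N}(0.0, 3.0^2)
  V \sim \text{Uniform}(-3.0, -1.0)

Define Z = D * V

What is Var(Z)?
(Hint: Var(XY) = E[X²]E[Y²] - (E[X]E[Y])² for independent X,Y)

Var(XY) = E[X²]E[Y²] - (E[X]E[Y])²
E[D] = 0, Var(D) = 9
E[V] = -2, Var(V) = 0.33333333
E[D²] = 9 + 0² = 9
E[V²] = 0.33333333 + (-2)² = 4.3333333
Var(Z) = 9*4.3333333 - (0*(-2))²
= 39 - 0 = 39

39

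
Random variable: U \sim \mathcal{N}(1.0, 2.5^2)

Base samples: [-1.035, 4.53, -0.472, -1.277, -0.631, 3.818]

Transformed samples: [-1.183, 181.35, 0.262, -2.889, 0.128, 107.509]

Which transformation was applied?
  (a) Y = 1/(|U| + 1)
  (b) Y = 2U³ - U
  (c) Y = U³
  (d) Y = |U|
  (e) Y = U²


Checking option (b) Y = 2U³ - U:
  U = -1.035 -> Y = -1.183 ✓
  U = 4.53 -> Y = 181.35 ✓
  U = -0.472 -> Y = 0.262 ✓
All samples match this transformation.

(b) 2U³ - U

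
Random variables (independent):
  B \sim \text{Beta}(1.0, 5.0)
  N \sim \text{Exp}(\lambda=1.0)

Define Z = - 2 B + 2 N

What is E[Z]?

E[Z] = -2*E[B] + 2*E[N]
E[B] = 0.16666667
E[N] = 1
E[Z] = -2*0.16666667 + 2*1 = 1.6666667

1.6666667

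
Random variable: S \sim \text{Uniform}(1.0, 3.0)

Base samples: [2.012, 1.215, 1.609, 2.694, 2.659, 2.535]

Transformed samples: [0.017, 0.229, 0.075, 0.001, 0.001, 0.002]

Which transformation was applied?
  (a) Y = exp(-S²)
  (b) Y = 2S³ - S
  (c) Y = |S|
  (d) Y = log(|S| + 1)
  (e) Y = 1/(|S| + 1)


Checking option (a) Y = exp(-S²):
  S = 2.012 -> Y = 0.017 ✓
  S = 1.215 -> Y = 0.229 ✓
  S = 1.609 -> Y = 0.075 ✓
All samples match this transformation.

(a) exp(-S²)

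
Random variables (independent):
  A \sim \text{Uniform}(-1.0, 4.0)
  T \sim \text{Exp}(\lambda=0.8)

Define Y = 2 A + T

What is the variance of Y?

For independent RVs: Var(aX + bY) = a²Var(X) + b²Var(Y)
Var(A) = 2.0833333
Var(T) = 1.5625
Var(Y) = 2²*2.0833333 + 1²*1.5625
= 4*2.0833333 + 1*1.5625 = 9.8958333

9.8958333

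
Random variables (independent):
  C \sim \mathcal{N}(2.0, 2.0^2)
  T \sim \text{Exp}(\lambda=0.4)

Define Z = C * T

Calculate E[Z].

For independent RVs: E[XY] = E[X]*E[Y]
E[C] = 2
E[T] = 2.5
E[Z] = 2 * 2.5 = 5

5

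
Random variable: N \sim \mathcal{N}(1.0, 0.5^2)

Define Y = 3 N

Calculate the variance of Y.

For Y = aN + b: Var(Y) = a² * Var(N)
Var(N) = 0.5^2 = 0.25
Var(Y) = 3² * 0.25 = 9 * 0.25 = 2.25

2.25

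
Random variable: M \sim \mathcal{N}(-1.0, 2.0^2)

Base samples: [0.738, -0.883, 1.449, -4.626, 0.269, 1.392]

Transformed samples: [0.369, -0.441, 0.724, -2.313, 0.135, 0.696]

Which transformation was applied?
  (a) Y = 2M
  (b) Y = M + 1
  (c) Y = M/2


Checking option (c) Y = M/2:
  M = 0.738 -> Y = 0.369 ✓
  M = -0.883 -> Y = -0.441 ✓
  M = 1.449 -> Y = 0.724 ✓
All samples match this transformation.

(c) M/2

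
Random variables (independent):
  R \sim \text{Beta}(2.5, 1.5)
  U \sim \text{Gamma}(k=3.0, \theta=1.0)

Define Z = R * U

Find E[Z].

For independent RVs: E[XY] = E[X]*E[Y]
E[R] = 0.625
E[U] = 3
E[Z] = 0.625 * 3 = 1.875

1.875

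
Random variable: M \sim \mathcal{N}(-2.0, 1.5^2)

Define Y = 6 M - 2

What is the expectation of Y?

For Y = 6M - 2:
E[Y] = 6 * E[M] - 2
E[M] = -2.0 = -2
E[Y] = 6 * (-2) - 2 = -14

-14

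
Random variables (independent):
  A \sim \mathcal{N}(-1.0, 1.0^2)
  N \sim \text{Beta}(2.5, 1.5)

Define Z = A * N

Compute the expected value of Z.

For independent RVs: E[XY] = E[X]*E[Y]
E[A] = -1
E[N] = 0.625
E[Z] = -1 * 0.625 = -0.625

-0.625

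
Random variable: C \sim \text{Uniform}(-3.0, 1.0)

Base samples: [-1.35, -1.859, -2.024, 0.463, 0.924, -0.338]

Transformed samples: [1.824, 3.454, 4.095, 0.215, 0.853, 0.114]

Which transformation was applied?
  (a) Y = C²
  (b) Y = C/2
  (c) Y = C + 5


Checking option (a) Y = C²:
  C = -1.35 -> Y = 1.824 ✓
  C = -1.859 -> Y = 3.454 ✓
  C = -2.024 -> Y = 4.095 ✓
All samples match this transformation.

(a) C²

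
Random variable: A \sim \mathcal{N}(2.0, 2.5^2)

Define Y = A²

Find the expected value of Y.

Using E[X²] = Var(X) + (E[X])²:
E[A] = 2
Var(A) = 2.5^2 = 6.25
E[A²] = 6.25 + 2² = 6.25 + 4 = 10.25

10.25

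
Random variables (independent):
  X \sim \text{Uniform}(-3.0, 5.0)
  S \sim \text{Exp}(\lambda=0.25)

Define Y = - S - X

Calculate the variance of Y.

For independent RVs: Var(aX + bY) = a²Var(X) + b²Var(Y)
Var(X) = 5.3333333
Var(S) = 16
Var(Y) = (-1)²*5.3333333 + (-1)²*16
= 1*5.3333333 + 1*16 = 21.333333

21.333333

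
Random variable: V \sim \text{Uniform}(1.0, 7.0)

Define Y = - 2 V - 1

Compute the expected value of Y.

For Y = -2V - 1:
E[Y] = -2 * E[V] - 1
E[V] = (1 + 7)/2 = 4
E[Y] = -2 * 4 - 1 = -9

-9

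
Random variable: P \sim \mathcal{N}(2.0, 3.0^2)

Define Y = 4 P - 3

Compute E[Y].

For Y = 4P - 3:
E[Y] = 4 * E[P] - 3
E[P] = 2.0 = 2
E[Y] = 4 * 2 - 3 = 5

5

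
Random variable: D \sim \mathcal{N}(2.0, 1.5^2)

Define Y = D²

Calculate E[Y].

Using E[X²] = Var(X) + (E[X])²:
E[D] = 2
Var(D) = 1.5^2 = 2.25
E[D²] = 2.25 + 2² = 2.25 + 4 = 6.25

6.25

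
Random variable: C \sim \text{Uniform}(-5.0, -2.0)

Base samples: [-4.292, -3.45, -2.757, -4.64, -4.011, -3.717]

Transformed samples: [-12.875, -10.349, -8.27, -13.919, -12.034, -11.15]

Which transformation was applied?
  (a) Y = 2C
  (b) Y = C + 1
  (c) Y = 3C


Checking option (c) Y = 3C:
  C = -4.292 -> Y = -12.875 ✓
  C = -3.45 -> Y = -10.349 ✓
  C = -2.757 -> Y = -8.27 ✓
All samples match this transformation.

(c) 3C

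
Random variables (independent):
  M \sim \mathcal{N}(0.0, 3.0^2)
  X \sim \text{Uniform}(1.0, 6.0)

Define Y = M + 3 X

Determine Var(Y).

For independent RVs: Var(aX + bY) = a²Var(X) + b²Var(Y)
Var(M) = 9
Var(X) = 2.0833333
Var(Y) = 1²*9 + 3²*2.0833333
= 1*9 + 9*2.0833333 = 27.75

27.75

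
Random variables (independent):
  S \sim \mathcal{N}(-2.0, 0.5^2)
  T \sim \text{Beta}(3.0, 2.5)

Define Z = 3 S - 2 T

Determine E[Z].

E[Z] = 3*E[S] - 2*E[T]
E[S] = -2
E[T] = 0.54545455
E[Z] = 3*(-2) - 2*0.54545455 = -7.0909091

-7.0909091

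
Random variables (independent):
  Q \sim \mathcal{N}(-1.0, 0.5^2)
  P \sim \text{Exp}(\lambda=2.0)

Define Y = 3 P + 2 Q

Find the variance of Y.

For independent RVs: Var(aX + bY) = a²Var(X) + b²Var(Y)
Var(Q) = 0.25
Var(P) = 0.25
Var(Y) = 2²*0.25 + 3²*0.25
= 4*0.25 + 9*0.25 = 3.25

3.25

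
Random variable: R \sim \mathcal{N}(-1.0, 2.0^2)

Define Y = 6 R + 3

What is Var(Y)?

For Y = aR + b: Var(Y) = a² * Var(R)
Var(R) = 2.0^2 = 4
Var(Y) = 6² * 4 = 36 * 4 = 144

144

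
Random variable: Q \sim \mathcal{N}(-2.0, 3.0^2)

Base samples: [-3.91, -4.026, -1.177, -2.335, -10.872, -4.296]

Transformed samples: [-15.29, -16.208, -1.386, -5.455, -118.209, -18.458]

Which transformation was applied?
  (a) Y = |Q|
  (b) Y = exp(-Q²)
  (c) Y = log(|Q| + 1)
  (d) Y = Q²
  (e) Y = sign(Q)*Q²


Checking option (e) Y = sign(Q)*Q²:
  Q = -3.91 -> Y = -15.29 ✓
  Q = -4.026 -> Y = -16.208 ✓
  Q = -1.177 -> Y = -1.386 ✓
All samples match this transformation.

(e) sign(Q)*Q²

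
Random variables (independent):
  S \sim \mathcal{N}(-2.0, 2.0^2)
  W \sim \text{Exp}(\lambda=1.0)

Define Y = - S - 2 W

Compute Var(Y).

For independent RVs: Var(aX + bY) = a²Var(X) + b²Var(Y)
Var(S) = 4
Var(W) = 1
Var(Y) = (-1)²*4 + (-2)²*1
= 1*4 + 4*1 = 8

8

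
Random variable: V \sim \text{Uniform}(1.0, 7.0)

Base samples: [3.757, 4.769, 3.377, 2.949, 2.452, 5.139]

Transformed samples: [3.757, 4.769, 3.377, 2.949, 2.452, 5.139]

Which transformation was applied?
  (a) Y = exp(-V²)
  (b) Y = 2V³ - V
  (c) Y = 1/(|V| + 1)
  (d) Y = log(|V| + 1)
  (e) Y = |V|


Checking option (e) Y = |V|:
  V = 3.757 -> Y = 3.757 ✓
  V = 4.769 -> Y = 4.769 ✓
  V = 3.377 -> Y = 3.377 ✓
All samples match this transformation.

(e) |V|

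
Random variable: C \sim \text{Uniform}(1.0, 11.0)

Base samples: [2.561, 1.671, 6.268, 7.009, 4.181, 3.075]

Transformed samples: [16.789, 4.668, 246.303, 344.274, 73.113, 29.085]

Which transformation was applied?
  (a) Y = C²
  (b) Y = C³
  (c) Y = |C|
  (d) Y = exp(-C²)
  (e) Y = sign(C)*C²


Checking option (b) Y = C³:
  C = 2.561 -> Y = 16.789 ✓
  C = 1.671 -> Y = 4.668 ✓
  C = 6.268 -> Y = 246.303 ✓
All samples match this transformation.

(b) C³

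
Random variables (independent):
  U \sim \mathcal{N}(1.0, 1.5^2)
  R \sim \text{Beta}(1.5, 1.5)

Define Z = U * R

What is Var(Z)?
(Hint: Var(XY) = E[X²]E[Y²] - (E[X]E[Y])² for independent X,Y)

Var(XY) = E[X²]E[Y²] - (E[X]E[Y])²
E[U] = 1, Var(U) = 2.25
E[R] = 0.5, Var(R) = 0.0625
E[U²] = 2.25 + 1² = 3.25
E[R²] = 0.0625 + 0.5² = 0.3125
Var(Z) = 3.25*0.3125 - (1*0.5)²
= 1.015625 - 0.25 = 0.765625

0.765625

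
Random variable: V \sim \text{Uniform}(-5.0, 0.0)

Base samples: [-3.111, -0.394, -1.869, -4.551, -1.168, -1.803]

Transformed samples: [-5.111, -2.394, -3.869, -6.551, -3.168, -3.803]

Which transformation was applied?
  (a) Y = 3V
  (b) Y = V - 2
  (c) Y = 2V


Checking option (b) Y = V - 2:
  V = -3.111 -> Y = -5.111 ✓
  V = -0.394 -> Y = -2.394 ✓
  V = -1.869 -> Y = -3.869 ✓
All samples match this transformation.

(b) V - 2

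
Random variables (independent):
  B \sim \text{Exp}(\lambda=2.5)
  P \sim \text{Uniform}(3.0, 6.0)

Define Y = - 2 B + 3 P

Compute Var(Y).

For independent RVs: Var(aX + bY) = a²Var(X) + b²Var(Y)
Var(B) = 0.16
Var(P) = 0.75
Var(Y) = (-2)²*0.16 + 3²*0.75
= 4*0.16 + 9*0.75 = 7.39

7.39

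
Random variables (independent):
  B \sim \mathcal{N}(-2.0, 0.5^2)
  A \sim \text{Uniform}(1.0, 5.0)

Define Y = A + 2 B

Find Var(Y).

For independent RVs: Var(aX + bY) = a²Var(X) + b²Var(Y)
Var(B) = 0.25
Var(A) = 1.3333333
Var(Y) = 2²*0.25 + 1²*1.3333333
= 4*0.25 + 1*1.3333333 = 2.3333333

2.3333333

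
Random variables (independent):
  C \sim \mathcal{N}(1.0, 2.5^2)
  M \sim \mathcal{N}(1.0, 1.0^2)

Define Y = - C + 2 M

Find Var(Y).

For independent RVs: Var(aX + bY) = a²Var(X) + b²Var(Y)
Var(C) = 6.25
Var(M) = 1
Var(Y) = (-1)²*6.25 + 2²*1
= 1*6.25 + 4*1 = 10.25

10.25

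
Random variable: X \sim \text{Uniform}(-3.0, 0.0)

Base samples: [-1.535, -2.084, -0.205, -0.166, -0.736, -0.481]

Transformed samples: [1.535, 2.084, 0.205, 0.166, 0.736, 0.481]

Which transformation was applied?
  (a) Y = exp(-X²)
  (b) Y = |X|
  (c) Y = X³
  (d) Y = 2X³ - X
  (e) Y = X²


Checking option (b) Y = |X|:
  X = -1.535 -> Y = 1.535 ✓
  X = -2.084 -> Y = 2.084 ✓
  X = -0.205 -> Y = 0.205 ✓
All samples match this transformation.

(b) |X|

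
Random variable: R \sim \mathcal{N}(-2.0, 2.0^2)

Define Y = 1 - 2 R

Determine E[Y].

For Y = -2R + 1:
E[Y] = -2 * E[R] + 1
E[R] = -2.0 = -2
E[Y] = -2 * (-2) + 1 = 5

5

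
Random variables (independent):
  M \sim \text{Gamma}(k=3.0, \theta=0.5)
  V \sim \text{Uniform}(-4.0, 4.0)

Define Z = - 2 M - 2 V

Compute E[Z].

E[Z] = -2*E[M] - 2*E[V]
E[M] = 1.5
E[V] = 0
E[Z] = -2*1.5 - 2*0 = -3

-3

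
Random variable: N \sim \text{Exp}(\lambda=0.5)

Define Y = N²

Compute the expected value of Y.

Using E[X²] = Var(X) + (E[X])²:
E[N] = 2
Var(N) = 1/0.5^2 = 4
E[N²] = 4 + 2² = 4 + 4 = 8

8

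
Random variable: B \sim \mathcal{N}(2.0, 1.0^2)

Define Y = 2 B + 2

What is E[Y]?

For Y = 2B + 2:
E[Y] = 2 * E[B] + 2
E[B] = 2.0 = 2
E[Y] = 2 * 2 + 2 = 6

6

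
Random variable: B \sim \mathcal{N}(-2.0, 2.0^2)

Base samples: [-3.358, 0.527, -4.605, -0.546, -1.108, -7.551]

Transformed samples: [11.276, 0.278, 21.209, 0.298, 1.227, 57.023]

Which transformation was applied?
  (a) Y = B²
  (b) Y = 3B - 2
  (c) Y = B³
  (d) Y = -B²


Checking option (a) Y = B²:
  B = -3.358 -> Y = 11.276 ✓
  B = 0.527 -> Y = 0.278 ✓
  B = -4.605 -> Y = 21.209 ✓
All samples match this transformation.

(a) B²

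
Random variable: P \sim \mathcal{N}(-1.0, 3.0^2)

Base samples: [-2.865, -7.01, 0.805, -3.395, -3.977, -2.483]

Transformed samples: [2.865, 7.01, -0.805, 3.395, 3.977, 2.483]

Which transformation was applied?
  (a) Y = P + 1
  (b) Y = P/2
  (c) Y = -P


Checking option (c) Y = -P:
  P = -2.865 -> Y = 2.865 ✓
  P = -7.01 -> Y = 7.01 ✓
  P = 0.805 -> Y = -0.805 ✓
All samples match this transformation.

(c) -P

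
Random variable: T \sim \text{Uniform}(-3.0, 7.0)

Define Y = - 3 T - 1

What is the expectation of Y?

For Y = -3T - 1:
E[Y] = -3 * E[T] - 1
E[T] = (-3 + 7)/2 = 2
E[Y] = -3 * 2 - 1 = -7

-7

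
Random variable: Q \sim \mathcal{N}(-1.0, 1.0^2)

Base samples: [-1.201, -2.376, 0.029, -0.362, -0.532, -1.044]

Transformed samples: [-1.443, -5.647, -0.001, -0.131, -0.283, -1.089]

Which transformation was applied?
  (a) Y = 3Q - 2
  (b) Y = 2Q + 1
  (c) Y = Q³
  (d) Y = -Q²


Checking option (d) Y = -Q²:
  Q = -1.201 -> Y = -1.443 ✓
  Q = -2.376 -> Y = -5.647 ✓
  Q = 0.029 -> Y = -0.001 ✓
All samples match this transformation.

(d) -Q²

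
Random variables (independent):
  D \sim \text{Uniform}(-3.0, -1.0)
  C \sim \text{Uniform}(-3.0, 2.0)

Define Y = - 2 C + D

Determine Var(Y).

For independent RVs: Var(aX + bY) = a²Var(X) + b²Var(Y)
Var(D) = 0.33333333
Var(C) = 2.0833333
Var(Y) = 1²*0.33333333 + (-2)²*2.0833333
= 1*0.33333333 + 4*2.0833333 = 8.6666667

8.6666667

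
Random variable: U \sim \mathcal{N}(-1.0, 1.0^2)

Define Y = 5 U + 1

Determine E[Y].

For Y = 5U + 1:
E[Y] = 5 * E[U] + 1
E[U] = -1.0 = -1
E[Y] = 5 * (-1) + 1 = -4

-4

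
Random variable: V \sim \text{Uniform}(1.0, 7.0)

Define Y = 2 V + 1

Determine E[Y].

For Y = 2V + 1:
E[Y] = 2 * E[V] + 1
E[V] = (1 + 7)/2 = 4
E[Y] = 2 * 4 + 1 = 9

9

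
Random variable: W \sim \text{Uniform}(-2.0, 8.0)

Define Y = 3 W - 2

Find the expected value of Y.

For Y = 3W - 2:
E[Y] = 3 * E[W] - 2
E[W] = (-2 + 8)/2 = 3
E[Y] = 3 * 3 - 2 = 7

7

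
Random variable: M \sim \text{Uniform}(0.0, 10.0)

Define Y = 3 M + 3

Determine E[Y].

For Y = 3M + 3:
E[Y] = 3 * E[M] + 3
E[M] = (0 + 10)/2 = 5
E[Y] = 3 * 5 + 3 = 18

18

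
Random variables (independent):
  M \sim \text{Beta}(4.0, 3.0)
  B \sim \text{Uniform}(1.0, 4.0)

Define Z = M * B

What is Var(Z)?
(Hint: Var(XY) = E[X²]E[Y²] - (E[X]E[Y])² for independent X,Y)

Var(XY) = E[X²]E[Y²] - (E[X]E[Y])²
E[M] = 0.57142857, Var(M) = 0.030612245
E[B] = 2.5, Var(B) = 0.75
E[M²] = 0.030612245 + 0.57142857² = 0.35714286
E[B²] = 0.75 + 2.5² = 7
Var(Z) = 0.35714286*7 - (0.57142857*2.5)²
= 2.5 - 2.0408163 = 0.45918367

0.45918367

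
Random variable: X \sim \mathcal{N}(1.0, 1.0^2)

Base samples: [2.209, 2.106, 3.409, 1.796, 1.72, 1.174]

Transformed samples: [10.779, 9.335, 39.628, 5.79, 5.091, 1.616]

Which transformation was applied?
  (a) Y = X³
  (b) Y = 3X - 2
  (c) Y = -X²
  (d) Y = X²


Checking option (a) Y = X³:
  X = 2.209 -> Y = 10.779 ✓
  X = 2.106 -> Y = 9.335 ✓
  X = 3.409 -> Y = 39.628 ✓
All samples match this transformation.

(a) X³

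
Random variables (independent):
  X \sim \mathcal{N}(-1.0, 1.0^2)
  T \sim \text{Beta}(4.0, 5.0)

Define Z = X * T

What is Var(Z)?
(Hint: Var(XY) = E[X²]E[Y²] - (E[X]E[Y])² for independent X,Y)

Var(XY) = E[X²]E[Y²] - (E[X]E[Y])²
E[X] = -1, Var(X) = 1
E[T] = 0.44444444, Var(T) = 0.024691358
E[X²] = 1 + (-1)² = 2
E[T²] = 0.024691358 + 0.44444444² = 0.22222222
Var(Z) = 2*0.22222222 - (-1*0.44444444)²
= 0.44444444 - 0.19753086 = 0.24691358

0.24691358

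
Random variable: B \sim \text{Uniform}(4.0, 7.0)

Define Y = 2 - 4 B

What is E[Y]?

For Y = -4B + 2:
E[Y] = -4 * E[B] + 2
E[B] = (4 + 7)/2 = 5.5
E[Y] = -4 * 5.5 + 2 = -20

-20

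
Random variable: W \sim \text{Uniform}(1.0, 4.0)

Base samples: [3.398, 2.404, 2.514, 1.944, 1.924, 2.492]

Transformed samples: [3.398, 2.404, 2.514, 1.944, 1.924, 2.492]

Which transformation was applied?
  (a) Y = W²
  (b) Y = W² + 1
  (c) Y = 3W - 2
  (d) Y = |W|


Checking option (d) Y = |W|:
  W = 3.398 -> Y = 3.398 ✓
  W = 2.404 -> Y = 2.404 ✓
  W = 2.514 -> Y = 2.514 ✓
All samples match this transformation.

(d) |W|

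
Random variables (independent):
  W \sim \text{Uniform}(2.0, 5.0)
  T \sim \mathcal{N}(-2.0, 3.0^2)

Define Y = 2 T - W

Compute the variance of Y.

For independent RVs: Var(aX + bY) = a²Var(X) + b²Var(Y)
Var(W) = 0.75
Var(T) = 9
Var(Y) = (-1)²*0.75 + 2²*9
= 1*0.75 + 4*9 = 36.75

36.75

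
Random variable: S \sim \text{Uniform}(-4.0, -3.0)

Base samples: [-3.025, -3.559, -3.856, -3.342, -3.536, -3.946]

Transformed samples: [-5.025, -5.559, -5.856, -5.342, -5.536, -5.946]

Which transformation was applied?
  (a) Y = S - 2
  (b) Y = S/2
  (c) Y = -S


Checking option (a) Y = S - 2:
  S = -3.025 -> Y = -5.025 ✓
  S = -3.559 -> Y = -5.559 ✓
  S = -3.856 -> Y = -5.856 ✓
All samples match this transformation.

(a) S - 2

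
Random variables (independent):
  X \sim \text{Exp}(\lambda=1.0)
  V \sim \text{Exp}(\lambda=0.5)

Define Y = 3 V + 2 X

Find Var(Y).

For independent RVs: Var(aX + bY) = a²Var(X) + b²Var(Y)
Var(X) = 1
Var(V) = 4
Var(Y) = 2²*1 + 3²*4
= 4*1 + 9*4 = 40

40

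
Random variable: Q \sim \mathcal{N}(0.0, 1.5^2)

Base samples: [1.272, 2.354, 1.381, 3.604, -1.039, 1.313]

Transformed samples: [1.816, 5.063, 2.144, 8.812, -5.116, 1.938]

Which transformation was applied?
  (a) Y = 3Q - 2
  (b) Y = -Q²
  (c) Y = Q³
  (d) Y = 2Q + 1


Checking option (a) Y = 3Q - 2:
  Q = 1.272 -> Y = 1.816 ✓
  Q = 2.354 -> Y = 5.063 ✓
  Q = 1.381 -> Y = 2.144 ✓
All samples match this transformation.

(a) 3Q - 2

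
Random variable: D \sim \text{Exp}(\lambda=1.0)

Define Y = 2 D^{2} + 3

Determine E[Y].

E[Y] = 2*E[D²] + 3
E[D] = 1
E[D²] = Var(D) + (E[D])² = 1 + 1 = 2
E[Y] = 2*2 + 3 = 7

7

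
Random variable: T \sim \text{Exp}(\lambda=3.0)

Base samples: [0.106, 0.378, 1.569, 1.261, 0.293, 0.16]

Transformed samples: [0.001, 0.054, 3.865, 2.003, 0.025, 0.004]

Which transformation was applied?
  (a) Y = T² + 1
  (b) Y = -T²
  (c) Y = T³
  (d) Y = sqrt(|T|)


Checking option (c) Y = T³:
  T = 0.106 -> Y = 0.001 ✓
  T = 0.378 -> Y = 0.054 ✓
  T = 1.569 -> Y = 3.865 ✓
All samples match this transformation.

(c) T³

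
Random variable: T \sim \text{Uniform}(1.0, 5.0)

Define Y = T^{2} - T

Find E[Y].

E[Y] = 1*E[T²] - 1*E[T]
E[T] = 3
E[T²] = Var(T) + (E[T])² = 1.3333333 + 9 = 10.333333
E[Y] = 1*10.333333 - 1*3 = 7.3333333

7.3333333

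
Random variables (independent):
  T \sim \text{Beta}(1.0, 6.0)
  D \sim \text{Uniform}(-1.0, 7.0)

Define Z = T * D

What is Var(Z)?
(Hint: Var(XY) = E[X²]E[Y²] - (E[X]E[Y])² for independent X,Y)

Var(XY) = E[X²]E[Y²] - (E[X]E[Y])²
E[T] = 0.14285714, Var(T) = 0.015306122
E[D] = 3, Var(D) = 5.3333333
E[T²] = 0.015306122 + 0.14285714² = 0.035714286
E[D²] = 5.3333333 + 3² = 14.333333
Var(Z) = 0.035714286*14.333333 - (0.14285714*3)²
= 0.51190476 - 0.18367347 = 0.32823129

0.32823129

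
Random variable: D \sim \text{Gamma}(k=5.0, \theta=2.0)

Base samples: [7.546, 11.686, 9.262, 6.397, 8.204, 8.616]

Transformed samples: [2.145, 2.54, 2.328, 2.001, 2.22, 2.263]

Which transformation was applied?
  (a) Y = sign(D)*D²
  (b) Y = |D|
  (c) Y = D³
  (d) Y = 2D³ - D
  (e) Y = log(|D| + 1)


Checking option (e) Y = log(|D| + 1):
  D = 7.546 -> Y = 2.145 ✓
  D = 11.686 -> Y = 2.54 ✓
  D = 9.262 -> Y = 2.328 ✓
All samples match this transformation.

(e) log(|D| + 1)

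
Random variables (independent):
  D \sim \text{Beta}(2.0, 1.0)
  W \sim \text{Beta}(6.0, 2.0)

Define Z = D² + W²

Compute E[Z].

E[Z] = E[D²] + E[W²]
E[D²] = Var(D) + E[D]² = 0.055555556 + 0.44444444 = 0.5
E[W²] = Var(W) + E[W]² = 0.020833333 + 0.5625 = 0.58333333
E[Z] = 0.5 + 0.58333333 = 1.0833333

1.0833333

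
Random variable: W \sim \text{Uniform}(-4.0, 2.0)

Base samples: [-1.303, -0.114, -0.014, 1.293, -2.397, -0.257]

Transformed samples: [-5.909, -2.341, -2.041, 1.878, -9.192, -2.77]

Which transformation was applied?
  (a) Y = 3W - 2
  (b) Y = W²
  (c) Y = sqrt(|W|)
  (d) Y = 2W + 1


Checking option (a) Y = 3W - 2:
  W = -1.303 -> Y = -5.909 ✓
  W = -0.114 -> Y = -2.341 ✓
  W = -0.014 -> Y = -2.041 ✓
All samples match this transformation.

(a) 3W - 2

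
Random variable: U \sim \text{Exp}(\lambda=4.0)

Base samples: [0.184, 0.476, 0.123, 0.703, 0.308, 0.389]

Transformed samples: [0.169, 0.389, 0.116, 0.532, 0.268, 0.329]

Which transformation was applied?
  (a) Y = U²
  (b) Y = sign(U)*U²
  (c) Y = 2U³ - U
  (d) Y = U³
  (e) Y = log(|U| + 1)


Checking option (e) Y = log(|U| + 1):
  U = 0.184 -> Y = 0.169 ✓
  U = 0.476 -> Y = 0.389 ✓
  U = 0.123 -> Y = 0.116 ✓
All samples match this transformation.

(e) log(|U| + 1)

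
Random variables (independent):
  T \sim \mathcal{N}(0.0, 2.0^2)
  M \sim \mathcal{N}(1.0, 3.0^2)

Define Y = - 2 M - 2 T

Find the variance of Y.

For independent RVs: Var(aX + bY) = a²Var(X) + b²Var(Y)
Var(T) = 4
Var(M) = 9
Var(Y) = (-2)²*4 + (-2)²*9
= 4*4 + 4*9 = 52

52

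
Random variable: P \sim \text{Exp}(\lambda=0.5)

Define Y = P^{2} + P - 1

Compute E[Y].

E[Y] = 1*E[P²] + 1*E[P] - 1
E[P] = 2
E[P²] = Var(P) + (E[P])² = 4 + 4 = 8
E[Y] = 1*8 + 1*2 - 1 = 9

9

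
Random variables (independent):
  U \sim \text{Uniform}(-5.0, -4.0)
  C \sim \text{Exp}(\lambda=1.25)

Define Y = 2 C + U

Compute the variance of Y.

For independent RVs: Var(aX + bY) = a²Var(X) + b²Var(Y)
Var(U) = 0.083333333
Var(C) = 0.64
Var(Y) = 1²*0.083333333 + 2²*0.64
= 1*0.083333333 + 4*0.64 = 2.6433333

2.6433333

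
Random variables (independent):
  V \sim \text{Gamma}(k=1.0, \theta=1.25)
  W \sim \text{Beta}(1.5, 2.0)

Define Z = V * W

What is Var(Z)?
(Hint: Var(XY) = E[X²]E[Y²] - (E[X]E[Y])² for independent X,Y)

Var(XY) = E[X²]E[Y²] - (E[X]E[Y])²
E[V] = 1.25, Var(V) = 1.5625
E[W] = 0.42857143, Var(W) = 0.054421769
E[V²] = 1.5625 + 1.25² = 3.125
E[W²] = 0.054421769 + 0.42857143² = 0.23809524
Var(Z) = 3.125*0.23809524 - (1.25*0.42857143)²
= 0.74404762 - 0.2869898 = 0.45705782

0.45705782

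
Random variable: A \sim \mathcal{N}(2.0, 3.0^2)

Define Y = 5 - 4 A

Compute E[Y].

For Y = -4A + 5:
E[Y] = -4 * E[A] + 5
E[A] = 2.0 = 2
E[Y] = -4 * 2 + 5 = -3

-3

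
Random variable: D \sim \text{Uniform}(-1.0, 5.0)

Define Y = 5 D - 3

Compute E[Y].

For Y = 5D - 3:
E[Y] = 5 * E[D] - 3
E[D] = (-1 + 5)/2 = 2
E[Y] = 5 * 2 - 3 = 7

7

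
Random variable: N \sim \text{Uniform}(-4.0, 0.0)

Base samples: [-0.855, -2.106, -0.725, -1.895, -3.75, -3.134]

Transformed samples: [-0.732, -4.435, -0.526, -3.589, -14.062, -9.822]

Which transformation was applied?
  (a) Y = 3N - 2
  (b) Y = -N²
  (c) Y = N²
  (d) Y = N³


Checking option (b) Y = -N²:
  N = -0.855 -> Y = -0.732 ✓
  N = -2.106 -> Y = -4.435 ✓
  N = -0.725 -> Y = -0.526 ✓
All samples match this transformation.

(b) -N²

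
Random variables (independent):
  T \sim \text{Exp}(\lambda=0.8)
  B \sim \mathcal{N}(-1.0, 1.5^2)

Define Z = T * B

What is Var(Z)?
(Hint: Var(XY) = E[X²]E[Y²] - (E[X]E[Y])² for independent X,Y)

Var(XY) = E[X²]E[Y²] - (E[X]E[Y])²
E[T] = 1.25, Var(T) = 1.5625
E[B] = -1, Var(B) = 2.25
E[T²] = 1.5625 + 1.25² = 3.125
E[B²] = 2.25 + (-1)² = 3.25
Var(Z) = 3.125*3.25 - (1.25*(-1))²
= 10.15625 - 1.5625 = 8.59375

8.59375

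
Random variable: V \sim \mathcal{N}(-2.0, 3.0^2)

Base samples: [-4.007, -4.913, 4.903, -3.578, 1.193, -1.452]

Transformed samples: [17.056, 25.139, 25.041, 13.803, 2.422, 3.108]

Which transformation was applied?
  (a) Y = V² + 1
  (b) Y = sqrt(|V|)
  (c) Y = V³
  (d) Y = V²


Checking option (a) Y = V² + 1:
  V = -4.007 -> Y = 17.056 ✓
  V = -4.913 -> Y = 25.139 ✓
  V = 4.903 -> Y = 25.041 ✓
All samples match this transformation.

(a) V² + 1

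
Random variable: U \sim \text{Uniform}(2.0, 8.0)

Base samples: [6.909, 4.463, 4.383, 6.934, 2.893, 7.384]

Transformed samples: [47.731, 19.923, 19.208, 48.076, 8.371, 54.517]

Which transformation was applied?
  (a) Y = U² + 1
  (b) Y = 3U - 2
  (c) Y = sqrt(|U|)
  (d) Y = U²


Checking option (d) Y = U²:
  U = 6.909 -> Y = 47.731 ✓
  U = 4.463 -> Y = 19.923 ✓
  U = 4.383 -> Y = 19.208 ✓
All samples match this transformation.

(d) U²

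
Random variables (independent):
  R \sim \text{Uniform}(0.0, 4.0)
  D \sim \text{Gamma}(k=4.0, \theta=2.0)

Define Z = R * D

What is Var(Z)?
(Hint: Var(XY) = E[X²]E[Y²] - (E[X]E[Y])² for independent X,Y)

Var(XY) = E[X²]E[Y²] - (E[X]E[Y])²
E[R] = 2, Var(R) = 1.3333333
E[D] = 8, Var(D) = 16
E[R²] = 1.3333333 + 2² = 5.3333333
E[D²] = 16 + 8² = 80
Var(Z) = 5.3333333*80 - (2*8)²
= 426.66667 - 256 = 170.66667

170.66667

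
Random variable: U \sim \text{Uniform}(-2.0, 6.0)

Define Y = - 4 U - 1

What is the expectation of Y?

For Y = -4U - 1:
E[Y] = -4 * E[U] - 1
E[U] = (-2 + 6)/2 = 2
E[Y] = -4 * 2 - 1 = -9

-9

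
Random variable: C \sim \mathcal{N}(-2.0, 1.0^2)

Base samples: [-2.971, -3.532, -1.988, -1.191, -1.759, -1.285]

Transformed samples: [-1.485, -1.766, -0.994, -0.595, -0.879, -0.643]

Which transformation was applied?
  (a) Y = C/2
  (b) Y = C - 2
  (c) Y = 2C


Checking option (a) Y = C/2:
  C = -2.971 -> Y = -1.485 ✓
  C = -3.532 -> Y = -1.766 ✓
  C = -1.988 -> Y = -0.994 ✓
All samples match this transformation.

(a) C/2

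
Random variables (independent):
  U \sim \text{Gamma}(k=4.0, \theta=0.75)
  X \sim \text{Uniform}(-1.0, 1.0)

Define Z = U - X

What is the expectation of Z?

E[Z] = 1*E[U] - 1*E[X]
E[U] = 3
E[X] = 0
E[Z] = 1*3 - 1*0 = 3

3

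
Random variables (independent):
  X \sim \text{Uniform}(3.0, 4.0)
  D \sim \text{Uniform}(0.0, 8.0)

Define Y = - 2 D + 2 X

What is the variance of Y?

For independent RVs: Var(aX + bY) = a²Var(X) + b²Var(Y)
Var(X) = 0.083333333
Var(D) = 5.3333333
Var(Y) = 2²*0.083333333 + (-2)²*5.3333333
= 4*0.083333333 + 4*5.3333333 = 21.666667

21.666667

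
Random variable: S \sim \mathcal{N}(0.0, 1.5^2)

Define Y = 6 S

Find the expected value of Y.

For Y = 6S:
E[Y] = 6 * E[S]
E[S] = 0.0 = 0
E[Y] = 6 * 0 = 0

0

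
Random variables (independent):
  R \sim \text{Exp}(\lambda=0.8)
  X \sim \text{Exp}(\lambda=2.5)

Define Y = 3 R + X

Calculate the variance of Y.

For independent RVs: Var(aX + bY) = a²Var(X) + b²Var(Y)
Var(R) = 1.5625
Var(X) = 0.16
Var(Y) = 3²*1.5625 + 1²*0.16
= 9*1.5625 + 1*0.16 = 14.2225

14.2225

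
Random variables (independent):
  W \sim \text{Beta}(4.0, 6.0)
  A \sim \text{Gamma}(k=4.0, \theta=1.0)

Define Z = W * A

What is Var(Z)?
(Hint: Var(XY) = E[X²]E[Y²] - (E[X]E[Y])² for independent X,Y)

Var(XY) = E[X²]E[Y²] - (E[X]E[Y])²
E[W] = 0.4, Var(W) = 0.021818182
E[A] = 4, Var(A) = 4
E[W²] = 0.021818182 + 0.4² = 0.18181818
E[A²] = 4 + 4² = 20
Var(Z) = 0.18181818*20 - (0.4*4)²
= 3.6363636 - 2.56 = 1.0763636

1.0763636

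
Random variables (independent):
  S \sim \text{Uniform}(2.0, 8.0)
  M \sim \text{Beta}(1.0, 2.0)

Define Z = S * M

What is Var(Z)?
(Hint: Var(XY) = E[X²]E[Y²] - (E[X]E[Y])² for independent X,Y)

Var(XY) = E[X²]E[Y²] - (E[X]E[Y])²
E[S] = 5, Var(S) = 3
E[M] = 0.33333333, Var(M) = 0.055555556
E[S²] = 3 + 5² = 28
E[M²] = 0.055555556 + 0.33333333² = 0.16666667
Var(Z) = 28*0.16666667 - (5*0.33333333)²
= 4.6666667 - 2.7777778 = 1.8888889

1.8888889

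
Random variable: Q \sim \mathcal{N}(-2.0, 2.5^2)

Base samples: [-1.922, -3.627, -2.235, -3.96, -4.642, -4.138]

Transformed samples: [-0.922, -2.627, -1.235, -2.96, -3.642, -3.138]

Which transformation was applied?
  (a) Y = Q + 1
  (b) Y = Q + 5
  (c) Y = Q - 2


Checking option (a) Y = Q + 1:
  Q = -1.922 -> Y = -0.922 ✓
  Q = -3.627 -> Y = -2.627 ✓
  Q = -2.235 -> Y = -1.235 ✓
All samples match this transformation.

(a) Q + 1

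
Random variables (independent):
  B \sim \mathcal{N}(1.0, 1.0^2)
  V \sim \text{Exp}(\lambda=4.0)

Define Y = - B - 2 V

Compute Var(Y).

For independent RVs: Var(aX + bY) = a²Var(X) + b²Var(Y)
Var(B) = 1
Var(V) = 0.0625
Var(Y) = (-1)²*1 + (-2)²*0.0625
= 1*1 + 4*0.0625 = 1.25

1.25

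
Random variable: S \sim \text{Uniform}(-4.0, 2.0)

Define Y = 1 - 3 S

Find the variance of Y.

For Y = aS + b: Var(Y) = a² * Var(S)
Var(S) = (2 + 4)^2/12 = 3
Var(Y) = (-3)² * 3 = 9 * 3 = 27

27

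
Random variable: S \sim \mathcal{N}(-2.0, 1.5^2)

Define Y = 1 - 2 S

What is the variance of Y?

For Y = aS + b: Var(Y) = a² * Var(S)
Var(S) = 1.5^2 = 2.25
Var(Y) = (-2)² * 2.25 = 4 * 2.25 = 9

9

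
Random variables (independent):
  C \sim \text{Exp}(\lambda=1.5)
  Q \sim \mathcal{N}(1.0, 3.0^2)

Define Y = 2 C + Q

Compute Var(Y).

For independent RVs: Var(aX + bY) = a²Var(X) + b²Var(Y)
Var(C) = 0.44444444
Var(Q) = 9
Var(Y) = 2²*0.44444444 + 1²*9
= 4*0.44444444 + 1*9 = 10.777778

10.777778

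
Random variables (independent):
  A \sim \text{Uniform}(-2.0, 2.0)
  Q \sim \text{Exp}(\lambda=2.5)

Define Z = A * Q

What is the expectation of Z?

For independent RVs: E[XY] = E[X]*E[Y]
E[A] = 0
E[Q] = 0.4
E[Z] = 0 * 0.4 = 0

0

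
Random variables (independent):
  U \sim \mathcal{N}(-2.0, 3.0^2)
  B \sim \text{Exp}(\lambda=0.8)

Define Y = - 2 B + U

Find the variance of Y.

For independent RVs: Var(aX + bY) = a²Var(X) + b²Var(Y)
Var(U) = 9
Var(B) = 1.5625
Var(Y) = 1²*9 + (-2)²*1.5625
= 1*9 + 4*1.5625 = 15.25

15.25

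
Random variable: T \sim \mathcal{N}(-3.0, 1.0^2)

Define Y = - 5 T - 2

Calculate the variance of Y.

For Y = aT + b: Var(Y) = a² * Var(T)
Var(T) = 1.0^2 = 1
Var(Y) = (-5)² * 1 = 25 * 1 = 25

25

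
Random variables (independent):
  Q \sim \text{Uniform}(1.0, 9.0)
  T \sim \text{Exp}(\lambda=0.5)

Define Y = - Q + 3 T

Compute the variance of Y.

For independent RVs: Var(aX + bY) = a²Var(X) + b²Var(Y)
Var(Q) = 5.3333333
Var(T) = 4
Var(Y) = (-1)²*5.3333333 + 3²*4
= 1*5.3333333 + 9*4 = 41.333333

41.333333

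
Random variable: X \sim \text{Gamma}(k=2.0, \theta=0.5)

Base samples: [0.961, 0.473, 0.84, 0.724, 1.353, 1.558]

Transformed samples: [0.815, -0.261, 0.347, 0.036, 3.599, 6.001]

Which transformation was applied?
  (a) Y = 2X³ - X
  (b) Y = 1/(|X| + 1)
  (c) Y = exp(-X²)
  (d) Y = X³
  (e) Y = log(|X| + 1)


Checking option (a) Y = 2X³ - X:
  X = 0.961 -> Y = 0.815 ✓
  X = 0.473 -> Y = -0.261 ✓
  X = 0.84 -> Y = 0.347 ✓
All samples match this transformation.

(a) 2X³ - X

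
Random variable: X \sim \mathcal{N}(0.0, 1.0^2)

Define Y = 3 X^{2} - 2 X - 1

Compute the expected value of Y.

E[Y] = 3*E[X²] - 2*E[X] - 1
E[X] = 0
E[X²] = Var(X) + (E[X])² = 1 + 0 = 1
E[Y] = 3*1 - 2*0 - 1 = 2

2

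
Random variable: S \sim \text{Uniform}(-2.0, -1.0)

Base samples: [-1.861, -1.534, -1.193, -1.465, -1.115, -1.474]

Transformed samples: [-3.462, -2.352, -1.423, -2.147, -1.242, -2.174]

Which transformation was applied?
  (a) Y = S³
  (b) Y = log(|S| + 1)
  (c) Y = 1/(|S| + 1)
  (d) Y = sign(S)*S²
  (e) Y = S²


Checking option (d) Y = sign(S)*S²:
  S = -1.861 -> Y = -3.462 ✓
  S = -1.534 -> Y = -2.352 ✓
  S = -1.193 -> Y = -1.423 ✓
All samples match this transformation.

(d) sign(S)*S²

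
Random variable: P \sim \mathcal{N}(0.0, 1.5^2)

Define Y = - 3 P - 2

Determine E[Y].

For Y = -3P - 2:
E[Y] = -3 * E[P] - 2
E[P] = 0.0 = 0
E[Y] = -3 * 0 - 2 = -2

-2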